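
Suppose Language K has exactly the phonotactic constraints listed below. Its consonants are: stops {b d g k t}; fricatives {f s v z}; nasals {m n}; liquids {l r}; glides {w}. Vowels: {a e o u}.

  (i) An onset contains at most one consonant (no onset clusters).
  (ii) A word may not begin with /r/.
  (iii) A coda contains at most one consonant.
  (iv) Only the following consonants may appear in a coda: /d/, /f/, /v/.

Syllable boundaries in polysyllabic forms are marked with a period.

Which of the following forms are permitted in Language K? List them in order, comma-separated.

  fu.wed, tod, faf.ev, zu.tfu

fu.wed, tod, faf.ev

fu.wed — σ1 onset /f/, coda /∅/ ok; σ2 onset /w/, coda /d/ ok → permitted
tod — σ1 onset /t/, coda /d/ ok → permitted
faf.ev — σ1 onset /f/, coda /f/ ok; σ2 onset /∅/, coda /v/ ok → permitted
zu.tfu — violates constraint (i): syllable 2 onset /tf/ has 2 consonants (> 1) → not permitted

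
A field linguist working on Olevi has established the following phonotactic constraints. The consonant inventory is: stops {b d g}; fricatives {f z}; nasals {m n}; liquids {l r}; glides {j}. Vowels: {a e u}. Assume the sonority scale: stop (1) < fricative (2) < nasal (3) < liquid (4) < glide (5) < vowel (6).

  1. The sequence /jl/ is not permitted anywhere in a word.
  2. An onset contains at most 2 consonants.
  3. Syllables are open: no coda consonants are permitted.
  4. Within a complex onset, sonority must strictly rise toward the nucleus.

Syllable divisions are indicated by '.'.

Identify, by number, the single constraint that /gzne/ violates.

2

/gzne/: syllable 1 onset /gzn/ has 3 consonants (> 2).
This is a violation of constraint 2: "An onset contains at most 2 consonants."
The remaining constraints (1, 3, 4) are satisfied.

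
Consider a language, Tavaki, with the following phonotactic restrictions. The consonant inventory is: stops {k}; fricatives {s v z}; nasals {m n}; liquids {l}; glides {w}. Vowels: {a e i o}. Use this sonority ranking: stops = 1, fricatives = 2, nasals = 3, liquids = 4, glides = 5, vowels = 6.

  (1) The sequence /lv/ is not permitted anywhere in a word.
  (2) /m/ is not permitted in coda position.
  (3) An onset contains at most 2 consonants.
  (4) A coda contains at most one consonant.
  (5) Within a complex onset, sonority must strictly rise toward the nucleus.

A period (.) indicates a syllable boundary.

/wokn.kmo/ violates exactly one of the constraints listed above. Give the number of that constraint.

/wokn.kmo/: syllable 1 coda /kn/ has 2 consonants (> 1).
This is a violation of constraint 4: "A coda contains at most one consonant."
The remaining constraints (1, 2, 3, 5) are satisfied.

4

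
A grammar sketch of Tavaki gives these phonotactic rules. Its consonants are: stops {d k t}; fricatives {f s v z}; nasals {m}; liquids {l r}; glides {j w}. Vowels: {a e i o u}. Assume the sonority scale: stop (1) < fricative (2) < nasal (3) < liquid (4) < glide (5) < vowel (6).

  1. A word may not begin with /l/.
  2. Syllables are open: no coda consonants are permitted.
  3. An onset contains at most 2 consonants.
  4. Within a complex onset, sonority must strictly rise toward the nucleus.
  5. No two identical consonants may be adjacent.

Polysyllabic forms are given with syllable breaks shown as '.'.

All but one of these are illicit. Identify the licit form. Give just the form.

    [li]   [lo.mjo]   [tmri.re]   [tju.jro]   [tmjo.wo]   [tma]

[li] — violates constraint 1: word begins with /l/ → illicit
[lo.mjo] — violates constraint 1: word begins with /l/ → illicit
[tmri.re] — violates constraint 3: syllable 1 onset /tmr/ has 3 consonants (> 2) → illicit
[tju.jro] — violates constraint 4: syllable 2 onset /jr/: /j/ (glide, 5) → /r/ (liquid, 4) does not rise → illicit
[tmjo.wo] — violates constraint 3: syllable 1 onset /tmj/ has 3 consonants (> 2) → illicit
[tma] — σ1 onset /tm/ (1→3 rises), coda /∅/ ok → licit

[tma]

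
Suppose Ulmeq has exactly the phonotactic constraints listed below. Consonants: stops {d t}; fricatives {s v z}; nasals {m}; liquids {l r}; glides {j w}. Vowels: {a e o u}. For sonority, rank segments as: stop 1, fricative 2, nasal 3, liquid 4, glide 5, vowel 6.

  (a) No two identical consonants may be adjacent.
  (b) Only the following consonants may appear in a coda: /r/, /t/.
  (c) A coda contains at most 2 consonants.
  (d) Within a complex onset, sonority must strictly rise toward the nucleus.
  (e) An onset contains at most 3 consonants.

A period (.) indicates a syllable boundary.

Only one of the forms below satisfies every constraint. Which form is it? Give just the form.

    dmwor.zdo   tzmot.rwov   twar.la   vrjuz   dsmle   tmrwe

dmwor.zdo — violates constraint (d): syllable 2 onset /zd/: /z/ (fricative, 2) → /d/ (stop, 1) does not rise → phonotactically illegal
tzmot.rwov — violates constraint (b): syllable 2 coda contains /v/, which is not a licensed coda consonant → phonotactically illegal
twar.la — σ1 onset /tw/ (1→5 rises), coda /r/ ok; σ2 onset /l/, coda /∅/ ok → phonotactically legal
vrjuz — violates constraint (b): syllable 1 coda contains /z/, which is not a licensed coda consonant → phonotactically illegal
dsmle — violates constraint (e): syllable 1 onset /dsml/ has 4 consonants (> 3) → phonotactically illegal
tmrwe — violates constraint (e): syllable 1 onset /tmrw/ has 4 consonants (> 3) → phonotactically illegal

twar.la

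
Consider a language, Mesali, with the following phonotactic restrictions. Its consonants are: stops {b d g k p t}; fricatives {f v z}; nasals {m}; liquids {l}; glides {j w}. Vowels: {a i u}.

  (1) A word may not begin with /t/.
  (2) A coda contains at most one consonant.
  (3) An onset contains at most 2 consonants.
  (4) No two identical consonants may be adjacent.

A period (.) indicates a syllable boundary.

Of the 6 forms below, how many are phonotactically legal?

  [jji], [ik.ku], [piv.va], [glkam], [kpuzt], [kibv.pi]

[jji] — violates constraint 4: adjacent identical consonants /jj/ → phonotactically illegal
[ik.ku] — violates constraint 4: adjacent identical consonants /kk/ → phonotactically illegal
[piv.va] — violates constraint 4: adjacent identical consonants /vv/ → phonotactically illegal
[glkam] — violates constraint 3: syllable 1 onset /glk/ has 3 consonants (> 2) → phonotactically illegal
[kpuzt] — violates constraint 2: syllable 1 coda /zt/ has 2 consonants (> 1) → phonotactically illegal
[kibv.pi] — violates constraint 2: syllable 1 coda /bv/ has 2 consonants (> 1) → phonotactically illegal
No form is phonotactically legal → 0.

0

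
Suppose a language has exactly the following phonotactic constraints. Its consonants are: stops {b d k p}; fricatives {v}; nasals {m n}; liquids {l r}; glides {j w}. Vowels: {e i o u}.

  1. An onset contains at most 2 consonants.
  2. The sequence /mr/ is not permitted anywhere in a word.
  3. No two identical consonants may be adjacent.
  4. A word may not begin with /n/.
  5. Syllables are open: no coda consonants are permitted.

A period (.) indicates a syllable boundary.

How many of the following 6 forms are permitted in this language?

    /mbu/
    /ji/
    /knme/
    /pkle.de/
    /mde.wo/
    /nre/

3

/mbu/ — σ1 onset /mb/ (2C), coda /∅/ ok → permitted
/ji/ — σ1 onset /j/, coda /∅/ ok → permitted
/knme/ — violates constraint 1: syllable 1 onset /knm/ has 3 consonants (> 2) → not permitted
/pkle.de/ — violates constraint 1: syllable 1 onset /pkl/ has 3 consonants (> 2) → not permitted
/mde.wo/ — σ1 onset /md/ (2C), coda /∅/ ok; σ2 onset /w/, coda /∅/ ok → permitted
/nre/ — violates constraint 4: word begins with /n/ → not permitted
Permitted: /mbu/, /ji/, /mde.wo/ → 3.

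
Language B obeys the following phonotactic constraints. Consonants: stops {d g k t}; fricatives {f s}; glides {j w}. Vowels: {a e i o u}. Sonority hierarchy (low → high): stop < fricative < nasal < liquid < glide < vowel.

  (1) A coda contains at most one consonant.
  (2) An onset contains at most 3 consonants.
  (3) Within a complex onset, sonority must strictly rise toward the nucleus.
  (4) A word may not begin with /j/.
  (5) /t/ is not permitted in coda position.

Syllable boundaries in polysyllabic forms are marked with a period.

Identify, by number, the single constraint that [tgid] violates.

[tgid]: syllable 1 onset /tg/: /t/ (stop, 1) → /g/ (stop, 1) does not rise.
This is a violation of constraint 3: "Within a complex onset, sonority must strictly rise toward the nucleus."
The remaining constraints (1, 2, 4, 5) are satisfied.

3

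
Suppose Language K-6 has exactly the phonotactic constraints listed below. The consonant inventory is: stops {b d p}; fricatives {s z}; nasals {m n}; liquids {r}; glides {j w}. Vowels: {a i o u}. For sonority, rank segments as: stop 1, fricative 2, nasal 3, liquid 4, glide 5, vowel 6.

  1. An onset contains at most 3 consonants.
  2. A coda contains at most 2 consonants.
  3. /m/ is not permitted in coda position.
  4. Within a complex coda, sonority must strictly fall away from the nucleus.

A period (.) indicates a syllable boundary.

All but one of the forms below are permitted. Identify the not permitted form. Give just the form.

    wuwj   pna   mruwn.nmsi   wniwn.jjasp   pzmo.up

wuwj — violates constraint 4: syllable 1 coda /wj/: /w/ (glide, 5) → /j/ (glide, 5) does not fall → not permitted
pna — σ1 onset /pn/ (2C), coda /∅/ ok → permitted
mruwn.nmsi — σ1 onset /mr/ (2C), coda /wn/ (5→3 falls) ok; σ2 onset /nms/ (3C), coda /∅/ ok → permitted
wniwn.jjasp — σ1 onset /wn/ (2C), coda /wn/ (5→3 falls) ok; σ2 onset /jj/ (2C), coda /sp/ (2→1 falls) ok → permitted
pzmo.up — σ1 onset /pzm/ (3C), coda /∅/ ok; σ2 onset /∅/, coda /p/ ok → permitted

wuwj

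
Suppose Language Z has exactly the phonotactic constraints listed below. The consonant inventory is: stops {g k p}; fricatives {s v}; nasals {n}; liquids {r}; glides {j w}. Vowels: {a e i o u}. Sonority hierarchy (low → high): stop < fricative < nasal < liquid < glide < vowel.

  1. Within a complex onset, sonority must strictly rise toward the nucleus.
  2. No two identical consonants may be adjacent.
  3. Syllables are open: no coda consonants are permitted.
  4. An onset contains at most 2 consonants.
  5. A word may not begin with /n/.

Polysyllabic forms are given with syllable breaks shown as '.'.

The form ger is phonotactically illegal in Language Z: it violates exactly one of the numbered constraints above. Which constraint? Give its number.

ger: syllable 1 coda /r/ has 1 consonant (> 0).
This is a violation of constraint 3: "Syllables are open: no coda consonants are permitted."
The remaining constraints (1, 2, 4, 5) are satisfied.

3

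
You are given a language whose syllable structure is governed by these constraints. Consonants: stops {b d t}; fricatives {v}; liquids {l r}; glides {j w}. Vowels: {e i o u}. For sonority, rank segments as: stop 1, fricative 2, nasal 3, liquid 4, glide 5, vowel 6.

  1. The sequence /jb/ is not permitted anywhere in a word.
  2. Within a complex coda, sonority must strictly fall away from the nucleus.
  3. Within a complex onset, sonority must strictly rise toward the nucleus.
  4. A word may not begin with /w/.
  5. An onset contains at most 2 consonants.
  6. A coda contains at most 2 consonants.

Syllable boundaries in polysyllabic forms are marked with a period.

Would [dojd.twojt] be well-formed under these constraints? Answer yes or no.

[dojd.twojt] — σ1 onset /d/, coda /jd/ (5→1 falls) ok; σ2 onset /tw/ (1→5 rises), coda /jt/ (5→1 falls) ok → well-formed

yes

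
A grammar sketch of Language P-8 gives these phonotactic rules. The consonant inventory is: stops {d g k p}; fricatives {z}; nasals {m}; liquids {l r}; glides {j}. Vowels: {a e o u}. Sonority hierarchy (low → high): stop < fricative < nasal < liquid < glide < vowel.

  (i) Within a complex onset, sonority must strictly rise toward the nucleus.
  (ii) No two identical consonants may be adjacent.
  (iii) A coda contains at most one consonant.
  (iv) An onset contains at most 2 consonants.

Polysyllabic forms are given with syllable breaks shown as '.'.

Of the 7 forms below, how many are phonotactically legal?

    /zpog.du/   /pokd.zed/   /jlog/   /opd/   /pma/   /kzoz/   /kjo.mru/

3

/zpog.du/ — violates constraint (i): syllable 1 onset /zp/: /z/ (fricative, 2) → /p/ (stop, 1) does not rise → phonotactically illegal
/pokd.zed/ — violates constraint (iii): syllable 1 coda /kd/ has 2 consonants (> 1) → phonotactically illegal
/jlog/ — violates constraint (i): syllable 1 onset /jl/: /j/ (glide, 5) → /l/ (liquid, 4) does not rise → phonotactically illegal
/opd/ — violates constraint (iii): syllable 1 coda /pd/ has 2 consonants (> 1) → phonotactically illegal
/pma/ — σ1 onset /pm/ (1→3 rises), coda /∅/ ok → phonotactically legal
/kzoz/ — σ1 onset /kz/ (1→2 rises), coda /z/ ok → phonotactically legal
/kjo.mru/ — σ1 onset /kj/ (1→5 rises), coda /∅/ ok; σ2 onset /mr/ (3→4 rises), coda /∅/ ok → phonotactically legal
Phonotactically legal: /pma/, /kzoz/, /kjo.mru/ → 3.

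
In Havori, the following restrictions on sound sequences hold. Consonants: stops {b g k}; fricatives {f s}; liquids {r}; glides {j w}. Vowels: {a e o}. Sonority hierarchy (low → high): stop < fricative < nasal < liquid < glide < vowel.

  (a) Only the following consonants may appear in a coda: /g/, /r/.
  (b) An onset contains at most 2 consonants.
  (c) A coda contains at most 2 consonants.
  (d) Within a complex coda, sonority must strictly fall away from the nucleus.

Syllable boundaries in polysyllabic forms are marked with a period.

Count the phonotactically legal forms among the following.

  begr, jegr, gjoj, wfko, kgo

begr — violates constraint (d): syllable 1 coda /gr/: /g/ (stop, 1) → /r/ (liquid, 4) does not fall → phonotactically illegal
jegr — violates constraint (d): syllable 1 coda /gr/: /g/ (stop, 1) → /r/ (liquid, 4) does not fall → phonotactically illegal
gjoj — violates constraint (a): syllable 1 coda contains /j/, which is not a licensed coda consonant → phonotactically illegal
wfko — violates constraint (b): syllable 1 onset /wfk/ has 3 consonants (> 2) → phonotactically illegal
kgo — σ1 onset /kg/ (2C), coda /∅/ ok → phonotactically legal
Phonotactically legal: kgo → 1.

1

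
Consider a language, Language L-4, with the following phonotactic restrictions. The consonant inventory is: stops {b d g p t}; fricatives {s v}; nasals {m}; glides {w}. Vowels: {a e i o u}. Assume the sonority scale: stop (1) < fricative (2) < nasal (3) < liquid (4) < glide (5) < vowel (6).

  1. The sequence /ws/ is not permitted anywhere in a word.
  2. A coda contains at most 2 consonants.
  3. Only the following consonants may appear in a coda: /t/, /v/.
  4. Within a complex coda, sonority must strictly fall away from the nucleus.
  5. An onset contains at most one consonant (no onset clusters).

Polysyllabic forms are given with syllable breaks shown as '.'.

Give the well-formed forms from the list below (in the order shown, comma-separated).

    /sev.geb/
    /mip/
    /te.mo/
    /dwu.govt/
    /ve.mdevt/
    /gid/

/sev.geb/ — violates constraint 3: syllable 2 coda contains /b/, which is not a licensed coda consonant → ill-formed
/mip/ — violates constraint 3: syllable 1 coda contains /p/, which is not a licensed coda consonant → ill-formed
/te.mo/ — σ1 onset /t/, coda /∅/ ok; σ2 onset /m/, coda /∅/ ok → well-formed
/dwu.govt/ — violates constraint 5: syllable 1 onset /dw/ has 2 consonants (> 1) → ill-formed
/ve.mdevt/ — violates constraint 5: syllable 2 onset /md/ has 2 consonants (> 1) → ill-formed
/gid/ — violates constraint 3: syllable 1 coda contains /d/, which is not a licensed coda consonant → ill-formed

/te.mo/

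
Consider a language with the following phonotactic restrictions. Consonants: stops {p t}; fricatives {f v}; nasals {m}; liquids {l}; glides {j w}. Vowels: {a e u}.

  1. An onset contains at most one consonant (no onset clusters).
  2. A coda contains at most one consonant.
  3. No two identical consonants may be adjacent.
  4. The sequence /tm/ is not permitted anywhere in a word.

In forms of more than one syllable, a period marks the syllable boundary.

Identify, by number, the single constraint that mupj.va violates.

2

mupj.va: syllable 1 coda /pj/ has 2 consonants (> 1).
This is a violation of constraint 2: "A coda contains at most one consonant."
The remaining constraints (1, 3, 4) are satisfied.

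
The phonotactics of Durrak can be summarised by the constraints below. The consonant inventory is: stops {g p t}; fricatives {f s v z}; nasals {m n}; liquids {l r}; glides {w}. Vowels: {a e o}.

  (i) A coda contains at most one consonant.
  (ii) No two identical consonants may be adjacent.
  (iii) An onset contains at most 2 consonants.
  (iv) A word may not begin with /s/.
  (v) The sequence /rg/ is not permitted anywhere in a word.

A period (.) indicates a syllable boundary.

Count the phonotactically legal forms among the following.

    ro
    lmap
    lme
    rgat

3

ro — σ1 onset /r/, coda /∅/ ok → phonotactically legal
lmap — σ1 onset /lm/ (2C), coda /p/ ok → phonotactically legal
lme — σ1 onset /lm/ (2C), coda /∅/ ok → phonotactically legal
rgat — violates constraint (v): contains banned sequence /rg/ → phonotactically illegal
Phonotactically legal: ro, lmap, lme → 3.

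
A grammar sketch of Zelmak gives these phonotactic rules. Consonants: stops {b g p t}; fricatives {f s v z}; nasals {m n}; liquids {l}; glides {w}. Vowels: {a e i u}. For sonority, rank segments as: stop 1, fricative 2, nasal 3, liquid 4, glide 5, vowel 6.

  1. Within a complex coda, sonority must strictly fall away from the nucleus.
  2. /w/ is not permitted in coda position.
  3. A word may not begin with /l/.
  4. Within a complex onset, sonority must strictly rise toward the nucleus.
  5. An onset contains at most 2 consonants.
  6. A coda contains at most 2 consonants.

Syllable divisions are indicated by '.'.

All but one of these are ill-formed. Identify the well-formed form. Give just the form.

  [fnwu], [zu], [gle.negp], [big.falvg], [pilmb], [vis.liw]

[fnwu] — violates constraint 5: syllable 1 onset /fnw/ has 3 consonants (> 2) → ill-formed
[zu] — σ1 onset /z/, coda /∅/ ok → well-formed
[gle.negp] — violates constraint 1: syllable 2 coda /gp/: /g/ (stop, 1) → /p/ (stop, 1) does not fall → ill-formed
[big.falvg] — violates constraint 6: syllable 2 coda /lvg/ has 3 consonants (> 2) → ill-formed
[pilmb] — violates constraint 6: syllable 1 coda /lmb/ has 3 consonants (> 2) → ill-formed
[vis.liw] — violates constraint 2: syllable 2 coda contains /w/ → ill-formed

[zu]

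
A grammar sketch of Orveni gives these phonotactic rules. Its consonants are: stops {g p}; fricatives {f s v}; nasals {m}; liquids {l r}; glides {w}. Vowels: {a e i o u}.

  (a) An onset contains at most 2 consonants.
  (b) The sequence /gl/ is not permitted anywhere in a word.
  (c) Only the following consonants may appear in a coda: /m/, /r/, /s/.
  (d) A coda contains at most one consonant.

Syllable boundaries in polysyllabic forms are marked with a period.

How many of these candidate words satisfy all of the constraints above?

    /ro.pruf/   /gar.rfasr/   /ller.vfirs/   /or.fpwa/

/ro.pruf/ — violates constraint (c): syllable 2 coda contains /f/, which is not a licensed coda consonant → ill-formed
/gar.rfasr/ — violates constraint (d): syllable 2 coda /sr/ has 2 consonants (> 1) → ill-formed
/ller.vfirs/ — violates constraint (d): syllable 2 coda /rs/ has 2 consonants (> 1) → ill-formed
/or.fpwa/ — violates constraint (a): syllable 2 onset /fpw/ has 3 consonants (> 2) → ill-formed
No form is well-formed → 0.

0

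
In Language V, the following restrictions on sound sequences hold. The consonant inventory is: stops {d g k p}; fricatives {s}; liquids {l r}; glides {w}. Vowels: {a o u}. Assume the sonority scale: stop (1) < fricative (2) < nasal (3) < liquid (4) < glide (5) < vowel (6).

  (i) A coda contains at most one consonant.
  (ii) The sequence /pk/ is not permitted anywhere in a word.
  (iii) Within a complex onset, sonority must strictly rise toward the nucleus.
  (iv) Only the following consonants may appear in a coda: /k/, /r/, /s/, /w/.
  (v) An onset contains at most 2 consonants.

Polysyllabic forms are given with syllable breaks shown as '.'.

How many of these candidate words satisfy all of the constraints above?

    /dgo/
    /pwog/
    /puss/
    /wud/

/dgo/ — violates constraint (iii): syllable 1 onset /dg/: /d/ (stop, 1) → /g/ (stop, 1) does not rise → ill-formed
/pwog/ — violates constraint (iv): syllable 1 coda contains /g/, which is not a licensed coda consonant → ill-formed
/puss/ — violates constraint (i): syllable 1 coda /ss/ has 2 consonants (> 1) → ill-formed
/wud/ — violates constraint (iv): syllable 1 coda contains /d/, which is not a licensed coda consonant → ill-formed
No form is well-formed → 0.

0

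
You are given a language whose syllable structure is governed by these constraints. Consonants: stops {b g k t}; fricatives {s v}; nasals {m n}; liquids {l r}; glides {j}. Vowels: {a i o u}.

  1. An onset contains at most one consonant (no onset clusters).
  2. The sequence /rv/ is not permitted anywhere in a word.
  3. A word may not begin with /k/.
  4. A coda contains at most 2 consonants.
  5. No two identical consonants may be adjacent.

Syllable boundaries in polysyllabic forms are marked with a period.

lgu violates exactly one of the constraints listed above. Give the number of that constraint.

1

lgu: syllable 1 onset /lg/ has 2 consonants (> 1).
This is a violation of constraint 1: "An onset contains at most one consonant (no onset clusters)."
The remaining constraints (2, 3, 4, 5) are satisfied.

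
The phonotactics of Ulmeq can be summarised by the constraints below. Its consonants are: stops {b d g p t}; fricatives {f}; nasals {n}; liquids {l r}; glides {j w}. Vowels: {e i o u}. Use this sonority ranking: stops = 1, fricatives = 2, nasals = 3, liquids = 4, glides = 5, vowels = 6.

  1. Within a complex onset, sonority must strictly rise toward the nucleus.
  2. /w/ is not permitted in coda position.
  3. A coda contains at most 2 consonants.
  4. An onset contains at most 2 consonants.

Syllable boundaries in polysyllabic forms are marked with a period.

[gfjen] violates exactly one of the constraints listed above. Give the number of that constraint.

4

[gfjen]: syllable 1 onset /gfj/ has 3 consonants (> 2).
This is a violation of constraint 4: "An onset contains at most 2 consonants."
The remaining constraints (1, 2, 3) are satisfied.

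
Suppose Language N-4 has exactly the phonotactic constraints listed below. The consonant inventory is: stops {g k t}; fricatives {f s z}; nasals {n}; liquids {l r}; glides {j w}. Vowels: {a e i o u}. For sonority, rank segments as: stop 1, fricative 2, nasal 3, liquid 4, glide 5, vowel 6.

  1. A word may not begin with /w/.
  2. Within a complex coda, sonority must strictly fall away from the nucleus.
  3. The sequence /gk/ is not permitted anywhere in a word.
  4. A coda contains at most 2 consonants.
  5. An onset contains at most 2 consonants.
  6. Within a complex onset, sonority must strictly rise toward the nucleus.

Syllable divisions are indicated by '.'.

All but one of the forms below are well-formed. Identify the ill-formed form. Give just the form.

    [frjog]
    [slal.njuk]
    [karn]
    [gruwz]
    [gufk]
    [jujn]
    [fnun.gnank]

[frjog]

[frjog] — violates constraint 5: syllable 1 onset /frj/ has 3 consonants (> 2) → ill-formed
[slal.njuk] — σ1 onset /sl/ (2→4 rises), coda /l/ ok; σ2 onset /nj/ (3→5 rises), coda /k/ ok → well-formed
[karn] — σ1 onset /k/, coda /rn/ (4→3 falls) ok → well-formed
[gruwz] — σ1 onset /gr/ (1→4 rises), coda /wz/ (5→2 falls) ok → well-formed
[gufk] — σ1 onset /g/, coda /fk/ (2→1 falls) ok → well-formed
[jujn] — σ1 onset /j/, coda /jn/ (5→3 falls) ok → well-formed
[fnun.gnank] — σ1 onset /fn/ (2→3 rises), coda /n/ ok; σ2 onset /gn/ (1→3 rises), coda /nk/ (3→1 falls) ok → well-formed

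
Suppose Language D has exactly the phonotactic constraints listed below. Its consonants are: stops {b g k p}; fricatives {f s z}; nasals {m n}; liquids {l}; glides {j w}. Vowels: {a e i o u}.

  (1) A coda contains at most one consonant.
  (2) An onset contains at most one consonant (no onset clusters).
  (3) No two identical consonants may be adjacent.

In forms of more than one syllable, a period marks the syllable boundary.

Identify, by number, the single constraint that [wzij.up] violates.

2

[wzij.up]: syllable 1 onset /wz/ has 2 consonants (> 1).
This is a violation of constraint 2: "An onset contains at most one consonant (no onset clusters)."
The remaining constraints (1, 3) are satisfied.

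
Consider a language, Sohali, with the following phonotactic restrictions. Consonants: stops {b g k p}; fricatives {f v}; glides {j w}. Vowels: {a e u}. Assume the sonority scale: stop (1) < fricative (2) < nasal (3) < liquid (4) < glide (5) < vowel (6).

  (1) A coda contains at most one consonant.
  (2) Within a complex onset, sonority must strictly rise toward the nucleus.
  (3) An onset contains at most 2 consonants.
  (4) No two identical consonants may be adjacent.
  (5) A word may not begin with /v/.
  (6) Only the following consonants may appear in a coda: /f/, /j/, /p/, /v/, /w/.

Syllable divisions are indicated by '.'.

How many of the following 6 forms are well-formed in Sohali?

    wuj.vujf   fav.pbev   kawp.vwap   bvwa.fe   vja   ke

1

wuj.vujf — violates constraint 1: syllable 2 coda /jf/ has 2 consonants (> 1) → ill-formed
fav.pbev — violates constraint 2: syllable 2 onset /pb/: /p/ (stop, 1) → /b/ (stop, 1) does not rise → ill-formed
kawp.vwap — violates constraint 1: syllable 1 coda /wp/ has 2 consonants (> 1) → ill-formed
bvwa.fe — violates constraint 3: syllable 1 onset /bvw/ has 3 consonants (> 2) → ill-formed
vja — violates constraint 5: word begins with /v/ → ill-formed
ke — σ1 onset /k/, coda /∅/ ok → well-formed
Well-formed: ke → 1.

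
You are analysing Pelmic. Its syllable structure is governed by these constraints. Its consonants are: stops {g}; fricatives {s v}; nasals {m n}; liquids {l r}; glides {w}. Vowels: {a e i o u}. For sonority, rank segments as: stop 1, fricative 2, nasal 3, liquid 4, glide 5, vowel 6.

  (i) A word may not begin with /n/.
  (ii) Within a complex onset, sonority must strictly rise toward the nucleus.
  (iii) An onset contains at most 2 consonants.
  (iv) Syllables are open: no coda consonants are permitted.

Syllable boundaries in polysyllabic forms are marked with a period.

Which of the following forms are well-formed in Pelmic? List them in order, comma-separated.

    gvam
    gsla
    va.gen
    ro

ro

gvam — violates constraint (iv): syllable 1 coda /m/ has 1 consonant (> 0) → ill-formed
gsla — violates constraint (iii): syllable 1 onset /gsl/ has 3 consonants (> 2) → ill-formed
va.gen — violates constraint (iv): syllable 2 coda /n/ has 1 consonant (> 0) → ill-formed
ro — σ1 onset /r/, coda /∅/ ok → well-formed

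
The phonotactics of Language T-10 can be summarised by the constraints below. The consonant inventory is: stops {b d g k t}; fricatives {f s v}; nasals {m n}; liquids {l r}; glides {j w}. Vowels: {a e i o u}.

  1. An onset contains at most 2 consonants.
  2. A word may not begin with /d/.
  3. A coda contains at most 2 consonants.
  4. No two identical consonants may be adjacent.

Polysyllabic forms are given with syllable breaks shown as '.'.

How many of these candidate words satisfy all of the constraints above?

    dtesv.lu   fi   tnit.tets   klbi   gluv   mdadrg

dtesv.lu — violates constraint 2: word begins with /d/ → illicit
fi — σ1 onset /f/, coda /∅/ ok → licit
tnit.tets — violates constraint 4: adjacent identical consonants /tt/ → illicit
klbi — violates constraint 1: syllable 1 onset /klb/ has 3 consonants (> 2) → illicit
gluv — σ1 onset /gl/ (2C), coda /v/ ok → licit
mdadrg — violates constraint 3: syllable 1 coda /drg/ has 3 consonants (> 2) → illicit
Licit: fi, gluv → 2.

2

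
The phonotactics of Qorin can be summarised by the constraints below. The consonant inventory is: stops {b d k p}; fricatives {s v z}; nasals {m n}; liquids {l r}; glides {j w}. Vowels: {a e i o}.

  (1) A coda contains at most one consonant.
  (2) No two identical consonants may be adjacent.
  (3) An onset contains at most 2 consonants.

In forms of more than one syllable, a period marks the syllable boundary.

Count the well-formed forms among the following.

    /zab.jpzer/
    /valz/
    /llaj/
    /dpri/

/zab.jpzer/ — violates constraint 3: syllable 2 onset /jpz/ has 3 consonants (> 2) → ill-formed
/valz/ — violates constraint 1: syllable 1 coda /lz/ has 2 consonants (> 1) → ill-formed
/llaj/ — violates constraint 2: adjacent identical consonants /ll/ → ill-formed
/dpri/ — violates constraint 3: syllable 1 onset /dpr/ has 3 consonants (> 2) → ill-formed
No form is well-formed → 0.

0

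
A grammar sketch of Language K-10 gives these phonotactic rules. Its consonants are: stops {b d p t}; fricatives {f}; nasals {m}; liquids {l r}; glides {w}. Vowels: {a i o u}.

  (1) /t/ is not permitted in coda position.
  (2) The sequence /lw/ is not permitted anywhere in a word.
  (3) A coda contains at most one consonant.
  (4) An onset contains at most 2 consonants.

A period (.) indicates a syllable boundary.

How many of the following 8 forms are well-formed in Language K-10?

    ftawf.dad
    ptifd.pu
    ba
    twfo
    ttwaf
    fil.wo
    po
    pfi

3

ftawf.dad — violates constraint 3: syllable 1 coda /wf/ has 2 consonants (> 1) → ill-formed
ptifd.pu — violates constraint 3: syllable 1 coda /fd/ has 2 consonants (> 1) → ill-formed
ba — σ1 onset /b/, coda /∅/ ok → well-formed
twfo — violates constraint 4: syllable 1 onset /twf/ has 3 consonants (> 2) → ill-formed
ttwaf — violates constraint 4: syllable 1 onset /ttw/ has 3 consonants (> 2) → ill-formed
fil.wo — violates constraint 2: contains banned sequence /lw/ → ill-formed
po — σ1 onset /p/, coda /∅/ ok → well-formed
pfi — σ1 onset /pf/ (2C), coda /∅/ ok → well-formed
Well-formed: ba, po, pfi → 3.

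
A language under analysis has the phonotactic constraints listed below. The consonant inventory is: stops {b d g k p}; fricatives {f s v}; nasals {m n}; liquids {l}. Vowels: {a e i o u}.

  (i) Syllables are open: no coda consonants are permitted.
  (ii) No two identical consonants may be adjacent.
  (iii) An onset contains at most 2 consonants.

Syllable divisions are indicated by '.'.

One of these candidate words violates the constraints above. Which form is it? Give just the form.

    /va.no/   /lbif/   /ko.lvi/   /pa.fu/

/va.no/ — σ1 onset /v/, coda /∅/ ok; σ2 onset /n/, coda /∅/ ok → phonotactically legal
/lbif/ — violates constraint (i): syllable 1 coda /f/ has 1 consonant (> 0) → phonotactically illegal
/ko.lvi/ — σ1 onset /k/, coda /∅/ ok; σ2 onset /lv/ (2C), coda /∅/ ok → phonotactically legal
/pa.fu/ — σ1 onset /p/, coda /∅/ ok; σ2 onset /f/, coda /∅/ ok → phonotactically legal

/lbif/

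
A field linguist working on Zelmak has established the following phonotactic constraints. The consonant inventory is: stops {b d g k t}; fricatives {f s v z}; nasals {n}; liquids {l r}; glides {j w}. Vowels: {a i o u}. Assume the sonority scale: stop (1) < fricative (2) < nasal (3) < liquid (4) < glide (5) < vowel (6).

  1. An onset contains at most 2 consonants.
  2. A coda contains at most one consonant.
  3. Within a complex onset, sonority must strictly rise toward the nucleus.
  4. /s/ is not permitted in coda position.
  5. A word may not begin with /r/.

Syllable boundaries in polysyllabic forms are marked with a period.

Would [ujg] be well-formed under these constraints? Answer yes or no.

no

[ujg] — violates constraint 2: syllable 1 coda /jg/ has 2 consonants (> 1) → ill-formed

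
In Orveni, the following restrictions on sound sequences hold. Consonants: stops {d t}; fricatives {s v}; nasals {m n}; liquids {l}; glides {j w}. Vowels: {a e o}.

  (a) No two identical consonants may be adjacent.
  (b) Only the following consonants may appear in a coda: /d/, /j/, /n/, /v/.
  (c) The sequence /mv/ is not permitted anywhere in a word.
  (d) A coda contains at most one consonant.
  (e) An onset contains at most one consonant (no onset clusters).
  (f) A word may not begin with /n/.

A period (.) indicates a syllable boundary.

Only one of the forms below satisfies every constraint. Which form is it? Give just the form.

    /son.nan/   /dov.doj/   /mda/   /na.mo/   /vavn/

/son.nan/ — violates constraint (a): adjacent identical consonants /nn/ → not permitted
/dov.doj/ — σ1 onset /d/, coda /v/ ok; σ2 onset /d/, coda /j/ ok → permitted
/mda/ — violates constraint (e): syllable 1 onset /md/ has 2 consonants (> 1) → not permitted
/na.mo/ — violates constraint (f): word begins with /n/ → not permitted
/vavn/ — violates constraint (d): syllable 1 coda /vn/ has 2 consonants (> 1) → not permitted

/dov.doj/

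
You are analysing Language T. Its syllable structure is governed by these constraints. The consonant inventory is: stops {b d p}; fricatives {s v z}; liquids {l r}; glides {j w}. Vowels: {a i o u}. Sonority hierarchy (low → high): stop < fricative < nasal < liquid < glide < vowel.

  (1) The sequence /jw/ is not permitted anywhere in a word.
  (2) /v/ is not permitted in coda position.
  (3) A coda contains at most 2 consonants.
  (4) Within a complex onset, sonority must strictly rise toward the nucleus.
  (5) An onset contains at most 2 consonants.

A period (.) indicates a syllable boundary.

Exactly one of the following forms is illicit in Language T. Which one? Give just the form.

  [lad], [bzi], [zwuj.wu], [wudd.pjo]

[zwuj.wu]

[lad] — σ1 onset /l/, coda /d/ ok → licit
[bzi] — σ1 onset /bz/ (1→2 rises), coda /∅/ ok → licit
[zwuj.wu] — violates constraint 1: contains banned sequence /jw/ → illicit
[wudd.pjo] — σ1 onset /w/, coda /dd/ (2C) ok; σ2 onset /pj/ (1→5 rises), coda /∅/ ok → licit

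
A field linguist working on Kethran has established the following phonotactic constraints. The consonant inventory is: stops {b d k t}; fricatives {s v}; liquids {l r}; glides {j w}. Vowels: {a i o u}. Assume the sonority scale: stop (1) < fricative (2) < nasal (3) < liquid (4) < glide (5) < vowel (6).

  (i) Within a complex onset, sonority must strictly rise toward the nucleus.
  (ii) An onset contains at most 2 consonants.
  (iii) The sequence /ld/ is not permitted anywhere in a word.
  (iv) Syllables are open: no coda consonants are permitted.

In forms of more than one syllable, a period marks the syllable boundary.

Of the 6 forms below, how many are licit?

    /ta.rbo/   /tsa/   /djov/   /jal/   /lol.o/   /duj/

/ta.rbo/ — violates constraint (i): syllable 2 onset /rb/: /r/ (liquid, 4) → /b/ (stop, 1) does not rise → illicit
/tsa/ — σ1 onset /ts/ (1→2 rises), coda /∅/ ok → licit
/djov/ — violates constraint (iv): syllable 1 coda /v/ has 1 consonant (> 0) → illicit
/jal/ — violates constraint (iv): syllable 1 coda /l/ has 1 consonant (> 0) → illicit
/lol.o/ — violates constraint (iv): syllable 1 coda /l/ has 1 consonant (> 0) → illicit
/duj/ — violates constraint (iv): syllable 1 coda /j/ has 1 consonant (> 0) → illicit
Licit: /tsa/ → 1.

1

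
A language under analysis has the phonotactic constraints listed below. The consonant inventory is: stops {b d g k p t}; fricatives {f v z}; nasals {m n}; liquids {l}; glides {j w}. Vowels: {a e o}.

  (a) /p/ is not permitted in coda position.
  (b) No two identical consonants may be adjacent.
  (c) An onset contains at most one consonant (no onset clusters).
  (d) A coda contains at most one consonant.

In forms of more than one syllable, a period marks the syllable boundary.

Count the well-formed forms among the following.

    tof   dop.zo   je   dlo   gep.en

2

tof — σ1 onset /t/, coda /f/ ok → well-formed
dop.zo — violates constraint (a): syllable 1 coda contains /p/ → ill-formed
je — σ1 onset /j/, coda /∅/ ok → well-formed
dlo — violates constraint (c): syllable 1 onset /dl/ has 2 consonants (> 1) → ill-formed
gep.en — violates constraint (a): syllable 1 coda contains /p/ → ill-formed
Well-formed: tof, je → 2.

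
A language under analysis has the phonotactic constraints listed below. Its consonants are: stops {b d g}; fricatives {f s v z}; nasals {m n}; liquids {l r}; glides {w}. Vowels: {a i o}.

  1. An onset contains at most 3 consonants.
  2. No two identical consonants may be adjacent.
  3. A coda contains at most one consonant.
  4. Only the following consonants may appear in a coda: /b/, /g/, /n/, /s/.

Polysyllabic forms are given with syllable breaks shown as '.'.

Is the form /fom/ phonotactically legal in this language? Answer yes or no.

no

/fom/ — violates constraint 4: syllable 1 coda contains /m/, which is not a licensed coda consonant → phonotactically illegal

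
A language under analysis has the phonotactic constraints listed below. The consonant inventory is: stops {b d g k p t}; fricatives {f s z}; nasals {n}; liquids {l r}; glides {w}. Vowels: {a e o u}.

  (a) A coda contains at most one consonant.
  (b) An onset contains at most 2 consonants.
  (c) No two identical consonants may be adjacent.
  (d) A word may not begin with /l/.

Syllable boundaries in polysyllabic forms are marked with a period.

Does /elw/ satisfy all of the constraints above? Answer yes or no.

no

/elw/ — violates constraint (a): syllable 1 coda /lw/ has 2 consonants (> 1) → not permitted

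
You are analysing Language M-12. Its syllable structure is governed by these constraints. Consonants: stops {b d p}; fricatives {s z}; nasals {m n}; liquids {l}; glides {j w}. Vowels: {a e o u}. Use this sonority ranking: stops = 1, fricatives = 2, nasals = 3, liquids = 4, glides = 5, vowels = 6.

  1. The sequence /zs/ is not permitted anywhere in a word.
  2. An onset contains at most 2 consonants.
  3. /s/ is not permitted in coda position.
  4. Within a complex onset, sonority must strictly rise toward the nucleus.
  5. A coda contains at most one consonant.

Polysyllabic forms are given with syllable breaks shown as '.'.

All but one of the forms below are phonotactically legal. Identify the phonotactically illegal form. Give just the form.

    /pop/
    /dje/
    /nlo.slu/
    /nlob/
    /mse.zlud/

/mse.zlud/

/pop/ — σ1 onset /p/, coda /p/ ok → phonotactically legal
/dje/ — σ1 onset /dj/ (1→5 rises), coda /∅/ ok → phonotactically legal
/nlo.slu/ — σ1 onset /nl/ (3→4 rises), coda /∅/ ok; σ2 onset /sl/ (2→4 rises), coda /∅/ ok → phonotactically legal
/nlob/ — σ1 onset /nl/ (3→4 rises), coda /b/ ok → phonotactically legal
/mse.zlud/ — violates constraint 4: syllable 1 onset /ms/: /m/ (nasal, 3) → /s/ (fricative, 2) does not rise → phonotactically illegal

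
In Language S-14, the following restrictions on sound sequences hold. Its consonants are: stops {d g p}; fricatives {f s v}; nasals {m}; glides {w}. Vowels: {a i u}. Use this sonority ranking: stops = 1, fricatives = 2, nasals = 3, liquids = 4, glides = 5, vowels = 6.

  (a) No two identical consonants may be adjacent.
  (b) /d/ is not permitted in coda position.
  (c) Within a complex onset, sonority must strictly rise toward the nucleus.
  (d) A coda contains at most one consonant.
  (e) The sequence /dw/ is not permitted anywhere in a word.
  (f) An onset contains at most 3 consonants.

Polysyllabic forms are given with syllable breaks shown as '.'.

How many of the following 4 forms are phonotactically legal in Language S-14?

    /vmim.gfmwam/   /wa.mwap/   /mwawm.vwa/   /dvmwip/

1

/vmim.gfmwam/ — violates constraint (f): syllable 2 onset /gfmw/ has 4 consonants (> 3) → phonotactically illegal
/wa.mwap/ — σ1 onset /w/, coda /∅/ ok; σ2 onset /mw/ (3→5 rises), coda /p/ ok → phonotactically legal
/mwawm.vwa/ — violates constraint (d): syllable 1 coda /wm/ has 2 consonants (> 1) → phonotactically illegal
/dvmwip/ — violates constraint (f): syllable 1 onset /dvmw/ has 4 consonants (> 3) → phonotactically illegal
Phonotactically legal: /wa.mwap/ → 1.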